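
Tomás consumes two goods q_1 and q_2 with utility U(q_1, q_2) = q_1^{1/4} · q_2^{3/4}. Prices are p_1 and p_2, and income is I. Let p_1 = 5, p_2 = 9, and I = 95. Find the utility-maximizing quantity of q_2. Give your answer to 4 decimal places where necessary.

Demand: q_1*(p_1,p_2,I) = 0.25·I/p_1 and q_2* = 0.75·I/p_2.
At p_1=5, p_2=9, I=95: q_2* = 0.75·95/9 = 7.9167.

q_2* = 7.9167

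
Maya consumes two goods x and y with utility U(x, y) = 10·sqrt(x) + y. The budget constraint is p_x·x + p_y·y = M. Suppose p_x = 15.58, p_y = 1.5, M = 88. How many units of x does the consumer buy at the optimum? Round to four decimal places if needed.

Utility is quasi-linear in y; the FOC for x is 5/√x = p_x/p_y.
Solve: √x = 5·p_y/p_x, so x*(p_x,p_y) = (5·p_y/p_x)², and y* = (M − p_x·x*)/p_y.
Plugging in: x* = (5·1.5/15.58)² = 0.2317.

x* = 0.2317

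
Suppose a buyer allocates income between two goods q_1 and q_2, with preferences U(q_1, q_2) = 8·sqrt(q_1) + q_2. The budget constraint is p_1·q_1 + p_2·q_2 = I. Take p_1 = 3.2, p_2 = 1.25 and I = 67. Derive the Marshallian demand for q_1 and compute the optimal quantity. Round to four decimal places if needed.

Set MRS = p_1/p_2: 4·q_1^(−1/2) = p_1/p_2.
Thus q_1* = (4·p_2/p_1)² — independent of I — with the rest of income spent on q_2.
Plugging in: q_1* = (4·1.25/3.2)² = 2.4414.

q_1* = 2.4414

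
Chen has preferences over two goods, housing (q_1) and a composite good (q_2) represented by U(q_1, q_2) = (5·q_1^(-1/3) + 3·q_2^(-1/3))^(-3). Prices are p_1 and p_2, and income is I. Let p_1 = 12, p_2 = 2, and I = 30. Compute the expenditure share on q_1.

share on q_1 = 0.6966

MRS = MU_q_1/MU_q_2 = (5/3)·(q_2/q_1)^(4/3). Set equal to p_1/p_2.
Solve for the ratio: q_2/q_1 = [(3/5)·p_1/p_2]^(0.75).
With the ratio pinned down, the budget gives q_1* = I/(p_1 + p_2·(q_2/q_1)) and q_2* = (q_2/q_1)·q_1*.
Numerically q_2/q_1 = 2.613526, so q_1* = 30/(12 + 2·2.613526) = 1.7414 and q_2* = 2.613526·1.7414 = 4.5513.
Expenditure on q_1: 12·1.7414 = 20.8974; share = 0.6966.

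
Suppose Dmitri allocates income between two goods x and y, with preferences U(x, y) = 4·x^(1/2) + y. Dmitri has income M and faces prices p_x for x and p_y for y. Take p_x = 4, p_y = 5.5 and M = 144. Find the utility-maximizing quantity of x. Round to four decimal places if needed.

Utility is quasi-linear in y; the FOC for x is 2/√x = p_x/p_y.
Solve: √x = 2·p_y/p_x, so x*(p_x,p_y) = (2·p_y/p_x)², and y* = (M − p_x·x*)/p_y.
Plugging in: x* = (2·5.5/4)² = 7.5625.

x* = 7.5625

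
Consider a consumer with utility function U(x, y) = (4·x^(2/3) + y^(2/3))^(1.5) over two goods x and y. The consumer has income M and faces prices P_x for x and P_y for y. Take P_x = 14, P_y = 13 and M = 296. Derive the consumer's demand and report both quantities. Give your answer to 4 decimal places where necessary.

x* = 20.7665, y* = 0.4053

From the CES first-order condition, 4·(y/x)^(1/3) = P_x/P_y.
Hence y/x = ((1/4)·P_x/P_y)^(1/(1/3)), i.e. raised to the 3 power.
Substitute y = (y/x)·x into the budget: x* = M/(P_x + P_y·(y/x)).
Numerically y/x = 0.019515, so x* = 296/(14 + 13·0.019515) = 20.7665 and y* = 0.019515·20.7665 = 0.4053.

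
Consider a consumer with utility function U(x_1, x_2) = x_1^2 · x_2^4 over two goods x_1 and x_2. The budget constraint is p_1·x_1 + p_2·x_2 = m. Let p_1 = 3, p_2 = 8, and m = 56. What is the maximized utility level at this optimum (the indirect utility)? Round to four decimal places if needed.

V = 18361.9229

The MRS is (1/2)·x_2/x_1. Set MRS = p_1/p_2.
So 2·p_2·x_2 = 4·p_1·x_1; combined with the budget, a share 1/3 of income goes to x_1.
Demand: x_1*(p_1,p_2,m) = 1/3·m/p_1 and x_2* = 2/3·m/p_2.
At p_1=3, p_2=8, m=56: x_1* = 1/3·56/3 = 6.2222, x_2* = 4.6667.
Utility at the optimum: U(6.2222, 4.6667) = 18361.9229.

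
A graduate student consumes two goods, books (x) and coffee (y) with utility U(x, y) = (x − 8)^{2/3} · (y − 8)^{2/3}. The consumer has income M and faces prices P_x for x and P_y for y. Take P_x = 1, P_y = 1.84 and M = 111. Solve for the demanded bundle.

x* = 52.14, y* = 31.9891

Substituting into the budget: x* = 8 + 0.5·(M − 8·P_x − 8·P_y)/P_x, and y* = 8 + 0.5·(…)/P_y.
Discretionary income = 111 − 8·1 − 8·1.84 = 88.28; x* = 8 + 0.5·88.28/1 = 52.14; y* = 8 + 0.5·88.28/1.84 = 31.9891.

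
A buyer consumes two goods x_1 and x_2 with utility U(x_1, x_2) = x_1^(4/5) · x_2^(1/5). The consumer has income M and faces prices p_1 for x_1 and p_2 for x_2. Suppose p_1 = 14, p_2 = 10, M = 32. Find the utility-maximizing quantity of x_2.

At p_1=14, p_2=10, M=32: x_2* = 0.2·32/10 = 0.64.

x_2* = 0.64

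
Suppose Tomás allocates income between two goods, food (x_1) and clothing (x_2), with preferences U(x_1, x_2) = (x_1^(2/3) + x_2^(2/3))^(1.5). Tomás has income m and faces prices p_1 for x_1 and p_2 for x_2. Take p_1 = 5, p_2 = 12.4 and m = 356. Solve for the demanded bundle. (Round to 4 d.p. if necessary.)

MU_x_1 ∝ x_1^(-1/3), MU_x_2 ∝ x_2^(-1/3), so MRS = (x_2/x_1)^(1/3) = p_1/p_2.
Solve for the ratio: x_2/x_1 = [p_1/p_2]^(3).
Substitute x_2 = (x_2/x_1)·x_1 into the budget: x_1* = m/(p_1 + p_2·(x_2/x_1)).
Numerically x_2/x_1 = 0.065561, so x_1* = 356/(5 + 12.4·0.065561) = 61.2425 and x_2* = 0.065561·61.2425 = 4.0151.

x_1* = 61.2425, x_2* = 4.0151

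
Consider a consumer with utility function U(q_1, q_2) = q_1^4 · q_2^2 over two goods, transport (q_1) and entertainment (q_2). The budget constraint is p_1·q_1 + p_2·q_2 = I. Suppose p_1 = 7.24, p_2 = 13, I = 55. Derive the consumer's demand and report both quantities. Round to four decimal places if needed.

MU_q_1/MU_q_2 = (4·q_2)/(2·q_1); tangency sets this equal to p_1/p_2.
Rearranging, p_2·q_2 = (1/2)·p_1·q_1. Substituting into the budget gives p_1·q_1·(1 + (1/2)) = I.
Demand: q_1*(p_1,p_2,I) = 2/3·I/p_1 and q_2* = 1/3·I/p_2.
At p_1=7.24, p_2=13, I=55: q_1* = 2/3·55/7.24 = 5.0645, q_2* = 1.4103.

q_1* = 5.0645, q_2* = 1.4103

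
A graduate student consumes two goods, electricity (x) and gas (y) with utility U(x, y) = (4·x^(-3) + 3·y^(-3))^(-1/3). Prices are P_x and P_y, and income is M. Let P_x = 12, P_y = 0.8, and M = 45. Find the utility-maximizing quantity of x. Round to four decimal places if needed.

x* = 3.342

MU_x ∝ 4·x^(-4), MU_y ∝ 3·y^(-4), so MRS = (4/3)·(y/x)^(4) = P_x/P_y.
Solve for the ratio: y/x = [(3/4)·P_x/P_y]^(0.25).
With the ratio pinned down, the budget gives x* = M/(P_x + P_y·(y/x)) and y* = (y/x)·x*.
Numerically y/x = 1.831421, so x* = 45/(12 + 0.8·1.831421) = 3.342.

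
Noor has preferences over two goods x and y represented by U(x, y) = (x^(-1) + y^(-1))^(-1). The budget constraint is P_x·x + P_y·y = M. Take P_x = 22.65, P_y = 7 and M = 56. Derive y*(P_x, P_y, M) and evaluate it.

y* = 2.8584

Substitute y = (y/x)·x into the budget: x* = M/(P_x + P_y·(y/x)).
Numerically y/x = 1.798809, so x* = 56/(22.65 + 7·1.798809) = 1.589 and y* = 1.798809·1.589 = 2.8584.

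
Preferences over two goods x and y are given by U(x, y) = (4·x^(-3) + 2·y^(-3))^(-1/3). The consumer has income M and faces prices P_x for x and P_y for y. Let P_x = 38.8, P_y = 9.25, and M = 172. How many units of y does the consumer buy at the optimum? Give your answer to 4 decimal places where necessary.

From the CES first-order condition, 2·(y/x)^(4) = P_x/P_y.
Hence y/x = ((1/2)·P_x/P_y)^(1/(4)), i.e. raised to the 0.25 power.
With the ratio pinned down, the budget gives x* = M/(P_x + P_y·(y/x)) and y* = (y/x)·x*.
Numerically y/x = 1.203414, so x* = 172/(38.8 + 9.25·1.203414) = 3.4447 and y* = 1.203414·3.4447 = 4.1454.

y* = 4.1454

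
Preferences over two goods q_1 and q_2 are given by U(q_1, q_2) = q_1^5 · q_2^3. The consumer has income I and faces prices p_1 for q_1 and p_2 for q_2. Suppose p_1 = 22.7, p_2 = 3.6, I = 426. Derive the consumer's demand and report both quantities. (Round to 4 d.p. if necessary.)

q_1* = 11.7291, q_2* = 44.375

The MRS is (5/3)·q_2/q_1. Set MRS = p_1/p_2.
So 5·p_2·q_2 = 3·p_1·q_1; combined with the budget, a share 0.625 of income goes to q_1.
Demand: q_1*(p_1,p_2,I) = 0.625·I/p_1 and q_2* = 0.375·I/p_2.
At p_1=22.7, p_2=3.6, I=426: q_1* = 0.625·426/22.7 = 11.7291, q_2* = 44.375.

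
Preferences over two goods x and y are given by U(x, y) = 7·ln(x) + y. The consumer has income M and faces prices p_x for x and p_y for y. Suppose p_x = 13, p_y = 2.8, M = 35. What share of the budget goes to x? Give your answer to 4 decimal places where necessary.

share on x = 0.56

So x*(p_x,p_y) = 7·p_y/p_x, independent of income; and y* = (M − 7·p_y)/p_y.
At the given prices: x* = 7·2.8/13 = 1.5077, and y* = 5.5.
Expenditure on x: 13·1.5077 = 19.6; share = 0.56.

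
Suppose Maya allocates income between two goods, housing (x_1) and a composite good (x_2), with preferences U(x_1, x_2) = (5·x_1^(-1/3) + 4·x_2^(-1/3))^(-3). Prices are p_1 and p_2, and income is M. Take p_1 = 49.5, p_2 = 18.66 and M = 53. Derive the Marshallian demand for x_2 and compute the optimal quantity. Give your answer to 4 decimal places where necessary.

x_2* = 1.1322

MRS = MU_x_1/MU_x_2 = (5/4)·(x_2/x_1)^(4/3). Set equal to p_1/p_2.
Hence x_2/x_1 = ((4/5)·p_1/p_2)^(1/(4/3)), i.e. raised to the 0.75 power.
With the ratio pinned down, the budget gives x_1* = M/(p_1 + p_2·(x_2/x_1)) and x_2* = (x_2/x_1)·x_1*.
Numerically x_2/x_1 = 1.758278, so x_1* = 53/(49.5 + 18.66·1.758278) = 0.6439 and x_2* = 1.758278·0.6439 = 1.1322.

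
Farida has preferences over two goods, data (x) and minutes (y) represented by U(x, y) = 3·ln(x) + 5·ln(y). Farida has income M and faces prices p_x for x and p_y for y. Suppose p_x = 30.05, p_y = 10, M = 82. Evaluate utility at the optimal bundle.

V = 8.2397

Tangency: MRS = (3/5)·y/x = p_x/p_y.
So 3·p_y·y = 5·p_x·x; combined with the budget, a share 0.375 of income goes to x.
Demand: x*(p_x,p_y,M) = 0.375·M/p_x and y* = 0.625·M/p_y.
At p_x=30.05, p_y=10, M=82: x* = 0.375·82/30.05 = 1.0233, y* = 5.125.
Utility at the optimum: U(1.0233, 5.125) = 8.2397.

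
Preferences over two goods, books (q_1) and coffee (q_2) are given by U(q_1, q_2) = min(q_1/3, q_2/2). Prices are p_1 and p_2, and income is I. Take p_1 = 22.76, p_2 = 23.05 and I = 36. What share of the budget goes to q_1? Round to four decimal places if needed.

Demand: q_1*(p_1,p_2,I) = 3·I/(3·p_1 + 2·p_2), q_2* = 2·I/(3·p_1 + 2·p_2).
Here 3·22.76 + 2·23.05 = 114.38, giving q_1* = 0.9442 and q_2* = 0.6295.
Expenditure on q_1: 22.76·0.9442 = 21.4905; share = 0.597.

share on q_1 = 0.597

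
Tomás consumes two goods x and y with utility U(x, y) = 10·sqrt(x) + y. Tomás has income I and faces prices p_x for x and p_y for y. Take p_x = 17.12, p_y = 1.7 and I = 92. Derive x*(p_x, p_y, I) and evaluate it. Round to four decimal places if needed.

x* = 0.2465

Set MRS = p_x/p_y: 5·x^(−1/2) = p_x/p_y.
Solve: √x = 5·p_y/p_x, so x*(p_x,p_y) = (5·p_y/p_x)², and y* = (I − p_x·x*)/p_y.
Plugging in: x* = (5·1.7/17.12)² = 0.2465.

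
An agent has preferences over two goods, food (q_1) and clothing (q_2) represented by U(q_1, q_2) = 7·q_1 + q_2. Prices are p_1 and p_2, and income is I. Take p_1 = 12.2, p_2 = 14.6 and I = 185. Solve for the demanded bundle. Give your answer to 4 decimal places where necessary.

Linear utility — the consumer picks whichever good has higher MU/price: 7/12.2 = 0.5738 vs 1/14.6 = 0.0685.
q_1 gives more utility per dollar, so spend all income on q_1: q_1* = I/p_1, q_2* = 0.
Numerically: q_1* = 15.1639, q_2* = 0.

q_1* = 15.1639, q_2* = 0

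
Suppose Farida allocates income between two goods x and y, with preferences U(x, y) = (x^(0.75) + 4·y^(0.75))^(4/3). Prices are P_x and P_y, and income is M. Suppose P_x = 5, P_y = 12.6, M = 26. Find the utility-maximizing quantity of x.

From the CES first-order condition, (1/4)·(y/x)^(0.25) = P_x/P_y.
Hence y/x = (4·P_x/P_y)^(1/(0.25)), i.e. raised to the 4 power.
Substitute y = (y/x)·x into the budget: x* = M/(P_x + P_y·(y/x)).
Numerically y/x = 6.348013, so x* = 26/(5 + 12.6·6.348013) = 0.3059.

x* = 0.3059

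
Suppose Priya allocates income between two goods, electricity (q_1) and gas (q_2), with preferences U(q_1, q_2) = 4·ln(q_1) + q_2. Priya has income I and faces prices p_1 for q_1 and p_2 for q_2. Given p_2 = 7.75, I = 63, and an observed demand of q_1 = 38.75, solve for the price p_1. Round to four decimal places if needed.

MU_q_1 = 4/q_1, MU_q_2 = 1. Tangency: 4/q_1 = p_1/p_2.
So q_1*(p_1,p_2) = 4·p_2/p_1, independent of income; and q_2* = (I − 4·p_2)/p_2.
Set q_1* = 38.75 in the demand function and solve for p_1: p_1 = 0.8.

p_1 = 0.8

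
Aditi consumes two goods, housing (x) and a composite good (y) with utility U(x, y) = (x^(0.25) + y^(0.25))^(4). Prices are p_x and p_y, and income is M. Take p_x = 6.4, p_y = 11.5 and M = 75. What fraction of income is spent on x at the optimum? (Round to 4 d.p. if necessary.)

share on x = 0.5487

MRS = MU_x/MU_y = (y/x)^(0.75). Set equal to p_x/p_y.
Solve for the ratio: y/x = [p_x/p_y]^(4/3).
With the ratio pinned down, the budget gives x* = M/(p_x + p_y·(y/x)) and y* = (y/x)·x*.
Numerically y/x = 0.457765, so x* = 75/(6.4 + 11.5·0.457765) = 6.4299 and y* = 0.457765·6.4299 = 2.9434.
Expenditure on x: 6.4·6.4299 = 41.1512; share = 0.5487.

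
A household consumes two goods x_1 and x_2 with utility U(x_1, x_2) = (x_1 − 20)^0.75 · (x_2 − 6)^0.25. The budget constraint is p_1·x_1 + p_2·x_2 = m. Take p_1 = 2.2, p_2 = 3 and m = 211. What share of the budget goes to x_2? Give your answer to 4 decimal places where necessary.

share on x_2 = 0.2618

MRS = 3·(x_2−6)/(x_1−20). Tangency with p_1/p_2 gives x_2−6 = (1/3)·(p_1/p_2)·(x_1−20).
After buying the subsistence bundle (20, 6), a share 0.75 of the remaining income goes to x_1: x_1* = 20 + 0.75·(m − 20p_1 − 6p_2)/p_1.
Discretionary income = 211 − 20·2.2 − 6·3 = 149; x_1* = 20 + 0.75·149/2.2 = 70.7955; x_2* = 6 + 0.25·149/3 = 18.4167.
Expenditure on x_2: 3·18.4167 = 55.25; share = 0.2618.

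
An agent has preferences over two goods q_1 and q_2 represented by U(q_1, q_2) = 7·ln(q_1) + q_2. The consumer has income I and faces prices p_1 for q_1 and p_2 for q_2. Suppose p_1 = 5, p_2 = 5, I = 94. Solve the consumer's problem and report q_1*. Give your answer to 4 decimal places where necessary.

q_1* = 7

Set MRS = p_1/p_2: (7/q_1)/1 = p_1/p_2.
So q_1*(p_1,p_2) = 7·p_2/p_1, independent of income; and q_2* = (I − 7·p_2)/p_2.
At the given prices: q_1* = 7·5/5 = 7.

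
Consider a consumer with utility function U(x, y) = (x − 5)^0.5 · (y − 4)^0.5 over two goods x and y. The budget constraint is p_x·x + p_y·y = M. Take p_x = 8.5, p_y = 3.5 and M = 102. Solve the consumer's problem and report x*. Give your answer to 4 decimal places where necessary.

x* = 7.6765

This is Cobb-Douglas in (x−5, y−4): tangency gives 0.5·p_y·(y−4) = 0.5·p_x·(x−5).
Substituting into the budget: x* = 5 + 0.5·(M − 5·p_x − 4·p_y)/p_x, and y* = 4 + 0.5·(…)/p_y.
Discretionary income = 102 − 5·8.5 − 4·3.5 = 45.5; x* = 5 + 0.5·45.5/8.5 = 7.6765.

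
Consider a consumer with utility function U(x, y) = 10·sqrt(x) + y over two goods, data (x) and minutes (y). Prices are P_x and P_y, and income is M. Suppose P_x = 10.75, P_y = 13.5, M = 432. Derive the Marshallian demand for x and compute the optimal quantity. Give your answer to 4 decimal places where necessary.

x* = 39.4267

Solve: √x = 5·P_y/P_x, so x*(P_x,P_y) = (5·P_y/P_x)², and y* = (M − P_x·x*)/P_y.
Plugging in: x* = (5·13.5/10.75)² = 39.4267.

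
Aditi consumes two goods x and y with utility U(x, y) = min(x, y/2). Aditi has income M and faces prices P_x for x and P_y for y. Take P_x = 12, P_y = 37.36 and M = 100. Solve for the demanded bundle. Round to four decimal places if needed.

x* = 1.1531, y* = 2.3063

Leontief preferences: the optimum is at the kink where x/1 = y/2, i.e. y = 2·x.
Budget: P_x·x + P_y·2·x = M, so (P_x + 2·P_y)·x = M.
Demand: x*(P_x,P_y,M) = M/(P_x + 2·P_y), y* = 2·M/(P_x + 2·P_y).
Here 12 + 2·37.36 = 86.72, giving x* = 1.1531 and y* = 2.3063.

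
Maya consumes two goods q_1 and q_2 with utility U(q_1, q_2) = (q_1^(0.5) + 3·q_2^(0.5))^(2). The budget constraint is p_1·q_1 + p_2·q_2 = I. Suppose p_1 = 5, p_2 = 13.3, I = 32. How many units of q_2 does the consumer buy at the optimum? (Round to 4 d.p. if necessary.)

MU_q_1 ∝ q_1^(-0.5), MU_q_2 ∝ 3·q_2^(-0.5), so MRS = (1/3)·(q_2/q_1)^(0.5) = p_1/p_2.
Solve for the ratio: q_2/q_1 = [3·p_1/p_2]^(2).
With the ratio pinned down, the budget gives q_1* = I/(p_1 + p_2·(q_2/q_1)) and q_2* = (q_2/q_1)·q_1*.
Numerically q_2/q_1 = 1.271977, so q_1* = 32/(5 + 13.3·1.271977) = 1.46 and q_2* = 1.271977·1.46 = 1.8571.

q_2* = 1.8571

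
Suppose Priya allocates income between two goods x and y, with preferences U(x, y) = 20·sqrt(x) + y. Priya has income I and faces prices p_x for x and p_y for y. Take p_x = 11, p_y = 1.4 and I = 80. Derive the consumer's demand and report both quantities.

x* = 1.6198, y* = 44.4156

Set MRS = p_x/p_y: 10·x^(−1/2) = p_x/p_y.
Thus x* = (10·p_y/p_x)² — independent of I — with the rest of income spent on y.
Plugging in: x* = (10·1.4/11)² = 1.6198, y* = 44.4156.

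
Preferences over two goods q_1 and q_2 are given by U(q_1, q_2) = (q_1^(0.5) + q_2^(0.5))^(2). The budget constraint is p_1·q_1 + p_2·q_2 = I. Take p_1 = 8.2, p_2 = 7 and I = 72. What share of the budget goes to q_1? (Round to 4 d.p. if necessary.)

share on q_1 = 0.4605

MU_q_1 ∝ q_1^(-0.5), MU_q_2 ∝ q_2^(-0.5), so MRS = (q_2/q_1)^(0.5) = p_1/p_2.
Hence q_2/q_1 = (p_1/p_2)^(1/(0.5)), i.e. raised to the 2 power.
With the ratio pinned down, the budget gives q_1* = I/(p_1 + p_2·(q_2/q_1)) and q_2* = (q_2/q_1)·q_1*.
Numerically q_2/q_1 = 1.372245, so q_1* = 72/(8.2 + 7·1.372245) = 4.0436 and q_2* = 1.372245·4.0436 = 5.5489.
Expenditure on q_1: 8.2·4.0436 = 33.1579; share = 0.4605.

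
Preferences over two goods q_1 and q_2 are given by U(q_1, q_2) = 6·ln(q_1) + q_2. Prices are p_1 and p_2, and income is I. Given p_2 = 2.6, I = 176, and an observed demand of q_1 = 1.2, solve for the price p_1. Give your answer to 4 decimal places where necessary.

Set MRS = p_1/p_2: (6/q_1)/1 = p_1/p_2.
So q_1*(p_1,p_2) = 6·p_2/p_1, independent of income; and q_2* = (I − 6·p_2)/p_2.
Set q_1* = 1.2 in the demand function and solve for p_1: p_1 = 13.

p_1 = 13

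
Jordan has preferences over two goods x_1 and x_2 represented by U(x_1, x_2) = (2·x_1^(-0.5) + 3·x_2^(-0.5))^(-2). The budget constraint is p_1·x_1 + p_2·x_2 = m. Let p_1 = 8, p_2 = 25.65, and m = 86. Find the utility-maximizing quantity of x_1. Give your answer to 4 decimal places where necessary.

MU_x_1 ∝ 2·x_1^(-1.5), MU_x_2 ∝ 3·x_2^(-1.5), so MRS = (2/3)·(x_2/x_1)^(1.5) = p_1/p_2.
Solve for the ratio: x_2/x_1 = [(3/2)·p_1/p_2]^(2/3).
With the ratio pinned down, the budget gives x_1* = m/(p_1 + p_2·(x_2/x_1)) and x_2* = (x_2/x_1)·x_1*.
Numerically x_2/x_1 = 0.602646, so x_1* = 86/(8 + 25.65·0.602646) = 3.6661.

x_1* = 3.6661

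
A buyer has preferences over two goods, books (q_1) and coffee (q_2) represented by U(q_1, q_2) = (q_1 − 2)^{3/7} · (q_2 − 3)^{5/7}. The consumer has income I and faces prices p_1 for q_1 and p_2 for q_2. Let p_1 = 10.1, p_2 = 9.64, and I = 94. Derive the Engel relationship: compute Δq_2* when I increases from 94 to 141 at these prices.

Δq_2* = 3.0472

Discretionary income = 94 − 2·10.1 − 3·9.64 = 44.88; q_2* = 3 + 0.625·44.88/9.64 = 5.9098.
At I' = 141: q_2* = 8.957. Change: 8.957 − 5.9098 = 3.0472.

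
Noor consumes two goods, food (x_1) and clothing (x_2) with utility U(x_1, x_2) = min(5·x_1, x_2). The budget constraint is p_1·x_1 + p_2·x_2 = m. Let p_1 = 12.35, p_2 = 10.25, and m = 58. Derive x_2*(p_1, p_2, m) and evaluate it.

x_2* = 4.5597

Here 12.35 + 5·10.25 = 63.6, giving x_2* = 4.5597.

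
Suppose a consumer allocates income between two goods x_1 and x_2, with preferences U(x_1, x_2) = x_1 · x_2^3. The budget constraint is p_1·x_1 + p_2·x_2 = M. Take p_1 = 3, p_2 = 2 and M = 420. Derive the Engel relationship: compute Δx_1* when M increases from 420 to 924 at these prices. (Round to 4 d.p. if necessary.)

Tangency: MRS = (1/3)·x_2/x_1 = p_1/p_2.
Rearranging, p_2·x_2 = 3·p_1·x_1. Substituting into the budget gives p_1·x_1·(1 + 3) = M.
Demand: x_1*(p_1,p_2,M) = 0.25·M/p_1 and x_2* = 0.75·M/p_2.
At p_1=3, p_2=2, M=420: x_1* = 0.25·420/3 = 35.
At M' = 924: x_1* = 77. Change: 77 − 35 = 42.

Δx_1* = 42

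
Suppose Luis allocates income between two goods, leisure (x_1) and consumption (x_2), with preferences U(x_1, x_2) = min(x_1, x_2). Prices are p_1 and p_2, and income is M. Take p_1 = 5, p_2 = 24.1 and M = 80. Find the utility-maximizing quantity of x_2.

x_2* = 2.7491

Demand: x_1*(p_1,p_2,M) = M/(p_1 + p_2), x_2* = M/(p_1 + p_2).
Here 5 + 24.1 = 29.1, giving x_2* = 2.7491.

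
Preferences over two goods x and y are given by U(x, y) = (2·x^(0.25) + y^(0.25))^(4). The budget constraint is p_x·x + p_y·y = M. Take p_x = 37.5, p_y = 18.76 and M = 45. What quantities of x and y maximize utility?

x* = 0.8, y* = 0.7995

MU_x ∝ 2·x^(-0.75), MU_y ∝ y^(-0.75), so MRS = 2·(y/x)^(0.75) = p_x/p_y.
Solve for the ratio: y/x = [(1/2)·p_x/p_y]^(4/3).
Substitute y = (y/x)·x into the budget: x* = M/(p_x + p_y·(y/x)).
Numerically y/x = 0.999289, so x* = 45/(37.5 + 18.76·0.999289) = 0.8 and y* = 0.999289·0.8 = 0.7995.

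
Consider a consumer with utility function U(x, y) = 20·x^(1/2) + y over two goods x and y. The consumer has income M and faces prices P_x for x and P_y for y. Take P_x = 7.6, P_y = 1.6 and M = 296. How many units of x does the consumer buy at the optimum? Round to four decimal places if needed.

x* = 4.4321

Set MRS = P_x/P_y: 10·x^(−1/2) = P_x/P_y.
Thus x* = (10·P_y/P_x)² — independent of M — with the rest of income spent on y.
Plugging in: x* = (10·1.6/7.6)² = 4.4321.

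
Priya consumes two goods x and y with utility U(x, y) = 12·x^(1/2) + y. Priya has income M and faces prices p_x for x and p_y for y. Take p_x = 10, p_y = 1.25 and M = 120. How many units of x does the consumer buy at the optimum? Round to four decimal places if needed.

MU_x = 6/√x, MU_y = 1. Tangency: 6/√x = p_x/p_y.
Thus x* = (6·p_y/p_x)² — independent of M — with the rest of income spent on y.
Plugging in: x* = (6·1.25/10)² = 0.5625.

x* = 0.5625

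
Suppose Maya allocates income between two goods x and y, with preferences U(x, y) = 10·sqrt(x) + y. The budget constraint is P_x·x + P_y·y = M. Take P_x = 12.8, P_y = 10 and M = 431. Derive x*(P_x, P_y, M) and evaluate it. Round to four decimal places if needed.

x* = 15.2588

Set MRS = P_x/P_y: 5·x^(−1/2) = P_x/P_y.
Thus x* = (5·P_y/P_x)² — independent of M — with the rest of income spent on y.
Plugging in: x* = (5·10/12.8)² = 15.2588.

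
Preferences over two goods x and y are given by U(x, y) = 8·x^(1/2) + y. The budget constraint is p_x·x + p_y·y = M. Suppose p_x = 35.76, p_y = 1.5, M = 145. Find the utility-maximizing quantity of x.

Thus x* = (4·p_y/p_x)² — independent of M — with the rest of income spent on y.
Plugging in: x* = (4·1.5/35.76)² = 0.0282.

x* = 0.0282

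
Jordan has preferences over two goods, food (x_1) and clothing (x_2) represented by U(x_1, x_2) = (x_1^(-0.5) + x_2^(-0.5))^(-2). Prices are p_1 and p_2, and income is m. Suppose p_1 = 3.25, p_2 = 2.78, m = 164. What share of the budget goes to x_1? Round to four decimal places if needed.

share on x_1 = 0.513

MRS = MU_x_1/MU_x_2 = (x_2/x_1)^(1.5). Set equal to p_1/p_2.
Hence x_2/x_1 = (p_1/p_2)^(1/(1.5)), i.e. raised to the 2/3 power.
Substitute x_2 = (x_2/x_1)·x_1 into the budget: x_1* = m/(p_1 + p_2·(x_2/x_1)).
Numerically x_2/x_1 = 1.109751, so x_1* = 164/(3.25 + 2.78·1.109751) = 25.8875 and x_2* = 1.109751·25.8875 = 28.7287.
Expenditure on x_1: 3.25·25.8875 = 84.1343; share = 0.513.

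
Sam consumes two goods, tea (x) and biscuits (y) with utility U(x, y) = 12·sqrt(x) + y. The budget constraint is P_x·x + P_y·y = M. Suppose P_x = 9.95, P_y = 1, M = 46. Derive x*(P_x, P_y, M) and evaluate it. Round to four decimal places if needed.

Thus x* = (6·P_y/P_x)² — independent of M — with the rest of income spent on y.
Plugging in: x* = (6·1/9.95)² = 0.3636.

x* = 0.3636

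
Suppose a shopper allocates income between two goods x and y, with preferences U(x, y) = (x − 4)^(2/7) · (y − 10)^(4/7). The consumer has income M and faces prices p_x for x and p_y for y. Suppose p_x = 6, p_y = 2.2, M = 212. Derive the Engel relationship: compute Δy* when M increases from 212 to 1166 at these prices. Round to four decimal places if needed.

Substituting into the budget: x* = 4 + 1/3·(M − 4·p_x − 10·p_y)/p_x, and y* = 10 + 2/3·(…)/p_y.
Discretionary income = 212 − 4·6 − 10·2.2 = 166; y* = 10 + 2/3·166/2.2 = 60.303.
At M' = 1166: y* = 349.3939. Change: 349.3939 − 60.303 = 289.0909.

Δy* = 289.0909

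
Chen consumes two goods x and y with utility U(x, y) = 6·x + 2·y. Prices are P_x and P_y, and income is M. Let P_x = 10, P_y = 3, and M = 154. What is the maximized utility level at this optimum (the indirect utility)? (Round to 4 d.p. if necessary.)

V = 102.6667

Perfect substitutes: compare marginal utility per dollar. 6/P_x vs 2/P_y → 0.6 vs 0.6667.
y gives more utility per dollar, so spend all income on y: y* = M/P_y, x* = 0.
Numerically: x* = 0, y* = 51.3333.
Utility at the optimum: U(0, 51.3333) = 102.6667.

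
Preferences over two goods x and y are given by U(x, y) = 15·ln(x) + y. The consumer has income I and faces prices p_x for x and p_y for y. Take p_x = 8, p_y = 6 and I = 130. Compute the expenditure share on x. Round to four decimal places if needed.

share on x = 0.6923

MU_x = 15/x, MU_y = 1. Tangency: 15/x = p_x/p_y.
So x*(p_x,p_y) = 15·p_y/p_x, independent of income; and y* = (I − 15·p_y)/p_y.
At the given prices: x* = 15·6/8 = 11.25, and y* = 6.6667.
Expenditure on x: 8·11.25 = 90; share = 0.6923.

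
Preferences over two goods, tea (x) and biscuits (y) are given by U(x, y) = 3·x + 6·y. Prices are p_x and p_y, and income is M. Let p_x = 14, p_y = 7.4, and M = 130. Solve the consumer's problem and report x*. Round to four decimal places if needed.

x* = 0

Linear utility — the consumer picks whichever good has higher MU/price: 3/14 = 0.2143 vs 6/7.4 = 0.8108.
y gives more utility per dollar, so spend all income on y: y* = M/p_y, x* = 0.
Numerically: x* = 0, y* = 17.5676.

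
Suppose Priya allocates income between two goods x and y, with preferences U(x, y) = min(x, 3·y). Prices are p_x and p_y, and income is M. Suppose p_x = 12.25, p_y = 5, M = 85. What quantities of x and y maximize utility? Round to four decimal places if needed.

With perfect complements, no substitution: consume in ratio x:y = 3:1.
Budget: p_x·x + p_y·(1/3)·x = M, so (3·p_x + p_y)·x = 3·M.
Demand: x*(p_x,p_y,M) = 3·M/(3·p_x + p_y), y* = M/(3·p_x + p_y).
Here 3·12.25 + 5 = 41.75, giving x* = 6.1078 and y* = 2.0359.

x* = 6.1078, y* = 2.0359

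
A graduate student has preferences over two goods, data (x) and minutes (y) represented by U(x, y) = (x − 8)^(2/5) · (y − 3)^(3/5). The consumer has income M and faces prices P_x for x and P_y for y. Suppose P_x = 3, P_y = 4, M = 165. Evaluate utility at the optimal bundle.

V = 18.4595

This is Cobb-Douglas in (x−8, y−3): tangency gives 0.4·P_y·(y−3) = 0.6·P_x·(x−8).
Substituting into the budget: x* = 8 + 0.4·(M − 8·P_x − 3·P_y)/P_x, and y* = 3 + 0.6·(…)/P_y.
Discretionary income = 165 − 8·3 − 3·4 = 129; x* = 8 + 0.4·129/3 = 25.2; y* = 3 + 0.6·129/4 = 22.35.
Utility at the optimum: U(25.2, 22.35) = 18.4595.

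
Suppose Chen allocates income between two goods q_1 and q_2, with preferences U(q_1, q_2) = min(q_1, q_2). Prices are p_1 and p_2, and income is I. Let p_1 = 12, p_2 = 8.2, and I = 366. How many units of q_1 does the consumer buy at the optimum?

Leontief preferences: the optimum is at the kink where q_1/1 = q_2/1, i.e. q_2 = q_1.
Budget: p_1·q_1 + p_2·q_1 = I, so (p_1 + p_2)·q_1 = I.
Demand: q_1*(p_1,p_2,I) = I/(p_1 + p_2), q_2* = I/(p_1 + p_2).
Here 12 + 8.2 = 20.2, giving q_1* = 18.1188.

q_1* = 18.1188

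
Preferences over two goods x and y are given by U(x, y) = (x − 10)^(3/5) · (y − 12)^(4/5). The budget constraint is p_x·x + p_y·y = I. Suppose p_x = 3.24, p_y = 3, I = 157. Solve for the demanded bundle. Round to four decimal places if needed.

Let x' = x−10, y' = y−12. MRS = (3/4)·y'/x' = p_x/p_y.
After buying the subsistence bundle (10, 12), a share 3/7 of the remaining income goes to x: x* = 10 + 3/7·(I − 10p_x − 12p_y)/p_x.
Discretionary income = 157 − 10·3.24 − 12·3 = 88.6; x* = 10 + 3/7·88.6/3.24 = 21.7196; y* = 12 + 4/7·88.6/3 = 28.8762.

x* = 21.7196, y* = 28.8762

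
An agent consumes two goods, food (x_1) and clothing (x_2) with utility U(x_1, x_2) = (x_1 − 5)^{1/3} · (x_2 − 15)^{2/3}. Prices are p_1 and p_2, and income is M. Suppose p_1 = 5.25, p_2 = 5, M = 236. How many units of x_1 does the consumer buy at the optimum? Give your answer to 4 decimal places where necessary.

This is Cobb-Douglas in (x_1−5, x_2−15): tangency gives 1/3·p_2·(x_2−15) = 2/3·p_1·(x_1−5).
Substituting into the budget: x_1* = 5 + 1/3·(M − 5·p_1 − 15·p_2)/p_1, and x_2* = 15 + 2/3·(…)/p_2.
Discretionary income = 236 − 5·5.25 − 15·5 = 134.75; x_1* = 5 + 1/3·134.75/5.25 = 13.5556.

x_1* = 13.5556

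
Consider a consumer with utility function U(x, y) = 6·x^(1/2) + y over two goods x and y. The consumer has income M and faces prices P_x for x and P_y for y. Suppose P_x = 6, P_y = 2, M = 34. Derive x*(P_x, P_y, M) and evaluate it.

Thus x* = (3·P_y/P_x)² — independent of M — with the rest of income spent on y.
Plugging in: x* = (3·2/6)² = 1.

x* = 1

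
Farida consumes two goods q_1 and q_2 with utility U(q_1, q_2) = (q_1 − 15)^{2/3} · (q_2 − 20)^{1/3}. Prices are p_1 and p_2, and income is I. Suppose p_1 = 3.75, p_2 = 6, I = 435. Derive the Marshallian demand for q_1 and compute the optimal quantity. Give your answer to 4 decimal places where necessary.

Let q_1' = q_1−15, q_2' = q_2−20. MRS = 2·q_2'/q_1' = p_1/p_2.
After buying the subsistence bundle (15, 20), a share 2/3 of the remaining income goes to q_1: q_1* = 15 + 2/3·(I − 15p_1 − 20p_2)/p_1.
Discretionary income = 435 − 15·3.75 − 20·6 = 258.75; q_1* = 15 + 2/3·258.75/3.75 = 61.

q_1* = 61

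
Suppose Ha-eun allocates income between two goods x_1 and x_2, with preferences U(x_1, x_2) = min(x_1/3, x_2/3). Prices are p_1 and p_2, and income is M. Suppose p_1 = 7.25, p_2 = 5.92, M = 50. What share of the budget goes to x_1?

share on x_1 = 0.5505

With perfect complements, no substitution: consume in ratio x_1:x_2 = 3:3.
Budget: p_1·x_1 + p_2·x_1 = M, so (3·p_1 + 3·p_2)·x_1 = 3·M.
Demand: x_1*(p_1,p_2,M) = 3·M/(3·p_1 + 3·p_2), x_2* = 3·M/(3·p_1 + 3·p_2).
Here 3·7.25 + 3·5.92 = 39.51, giving x_1* = 3.7965 and x_2* = 3.7965.
Expenditure on x_1: 7.25·3.7965 = 27.5247; share = 0.5505.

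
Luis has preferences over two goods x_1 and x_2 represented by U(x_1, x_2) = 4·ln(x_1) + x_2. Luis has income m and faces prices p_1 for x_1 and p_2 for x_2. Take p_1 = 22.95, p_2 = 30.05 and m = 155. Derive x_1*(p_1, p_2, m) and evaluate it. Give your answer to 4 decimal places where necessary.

x_1* = 5.2375

Set MRS = p_1/p_2: (4/x_1)/1 = p_1/p_2.
So x_1*(p_1,p_2) = 4·p_2/p_1, independent of income; and x_2* = (m − 4·p_2)/p_2.
At the given prices: x_1* = 4·30.05/22.95 = 5.2375.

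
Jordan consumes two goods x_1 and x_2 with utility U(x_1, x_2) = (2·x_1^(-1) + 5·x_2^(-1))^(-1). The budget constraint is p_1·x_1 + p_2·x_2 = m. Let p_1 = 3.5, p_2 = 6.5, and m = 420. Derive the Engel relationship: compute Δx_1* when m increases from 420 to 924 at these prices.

MRS = MU_x_1/MU_x_2 = (2/5)·(x_2/x_1)^(2). Set equal to p_1/p_2.
Hence x_2/x_1 = ((5/2)·p_1/p_2)^(1/(2)), i.e. raised to the 0.5 power.
With the ratio pinned down, the budget gives x_1* = m/(p_1 + p_2·(x_2/x_1)) and x_2* = (x_2/x_1)·x_1*.
Numerically x_2/x_1 = 1.160239, so x_1* = 420/(3.5 + 6.5·1.160239) = 38.0381.
At m' = 924: x_1* = 83.6839. Change: 83.6839 − 38.0381 = 45.6458.

Δx_1* = 45.6458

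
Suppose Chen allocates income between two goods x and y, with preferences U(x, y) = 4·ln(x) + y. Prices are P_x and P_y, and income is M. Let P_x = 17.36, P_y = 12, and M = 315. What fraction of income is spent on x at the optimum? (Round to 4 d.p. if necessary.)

share on x = 0.1524

MU_x = 4/x, MU_y = 1. Tangency: 4/x = P_x/P_y.
So x*(P_x,P_y) = 4·P_y/P_x, independent of income; and y* = (M − 4·P_y)/P_y.
At the given prices: x* = 4·12/17.36 = 2.765, and y* = 22.25.
Expenditure on x: 17.36·2.765 = 48; share = 0.1524.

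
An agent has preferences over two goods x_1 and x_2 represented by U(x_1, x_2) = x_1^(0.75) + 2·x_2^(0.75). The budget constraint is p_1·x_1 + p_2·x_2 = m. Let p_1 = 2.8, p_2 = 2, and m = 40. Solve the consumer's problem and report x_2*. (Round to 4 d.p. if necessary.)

x_2* = 19.5546

From the CES first-order condition, (1/2)·(x_2/x_1)^(0.25) = p_1/p_2.
Solve for the ratio: x_2/x_1 = [2·p_1/p_2]^(4).
Substitute x_2 = (x_2/x_1)·x_1 into the budget: x_1* = m/(p_1 + p_2·(x_2/x_1)).
Numerically x_2/x_1 = 61.4656, so x_1* = 40/(2.8 + 2·61.4656) = 0.3181 and x_2* = 61.4656·0.3181 = 19.5546.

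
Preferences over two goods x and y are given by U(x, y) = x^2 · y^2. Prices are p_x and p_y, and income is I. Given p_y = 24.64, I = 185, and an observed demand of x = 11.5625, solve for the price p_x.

Tangency: MRS = y/x = p_x/p_y.
Rearranging, p_y·y = p_x·x. Substituting into the budget gives p_x·x·(1 + 1) = I.
Demand: x*(p_x,p_y,I) = 0.5·I/p_x and y* = 0.5·I/p_y.
Set x* = 11.5625 in the demand function and solve for p_x: p_x = 8.

p_x = 8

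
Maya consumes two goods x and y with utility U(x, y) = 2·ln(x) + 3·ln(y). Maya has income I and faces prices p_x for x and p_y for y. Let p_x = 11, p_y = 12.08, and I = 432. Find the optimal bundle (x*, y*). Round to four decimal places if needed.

MU_x/MU_y = (2·y)/(3·x); tangency sets this equal to p_x/p_y.
Rearranging, p_y·y = (3/2)·p_x·x. Substituting into the budget gives p_x·x·(1 + (3/2)) = I.
Demand: x*(p_x,p_y,I) = 0.4·I/p_x and y* = 0.6·I/p_y.
At p_x=11, p_y=12.08, I=432: x* = 0.4·432/11 = 15.7091, y* = 21.457.

x* = 15.7091, y* = 21.457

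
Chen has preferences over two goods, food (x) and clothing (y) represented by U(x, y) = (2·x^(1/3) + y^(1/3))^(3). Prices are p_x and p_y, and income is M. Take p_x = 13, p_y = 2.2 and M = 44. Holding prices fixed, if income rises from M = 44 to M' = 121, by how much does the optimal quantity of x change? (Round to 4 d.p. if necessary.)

Δx* = 3.1854

MRS = MU_x/MU_y = 2·(y/x)^(2/3). Set equal to p_x/p_y.
Solve for the ratio: y/x = [(1/2)·p_x/p_y]^(1.5).
With the ratio pinned down, the budget gives x* = M/(p_x + p_y·(y/x)) and y* = (y/x)·x*.
Numerically y/x = 5.078507, so x* = 44/(13 + 2.2·5.078507) = 1.8202.
At M' = 121: x* = 5.0056. Change: 5.0056 − 1.8202 = 3.1854.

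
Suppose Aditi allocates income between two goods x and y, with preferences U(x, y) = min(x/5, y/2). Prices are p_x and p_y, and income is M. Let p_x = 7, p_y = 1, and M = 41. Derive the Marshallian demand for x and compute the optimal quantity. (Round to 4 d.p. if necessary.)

x* = 5.5405

With perfect complements, no substitution: consume in ratio x:y = 5:2.
Budget: p_x·x + p_y·(2/5)·x = M, so (5·p_x + 2·p_y)·x = 5·M.
Demand: x*(p_x,p_y,M) = 5·M/(5·p_x + 2·p_y), y* = 2·M/(5·p_x + 2·p_y).
Here 5·7 + 2·1 = 37, giving x* = 5.5405.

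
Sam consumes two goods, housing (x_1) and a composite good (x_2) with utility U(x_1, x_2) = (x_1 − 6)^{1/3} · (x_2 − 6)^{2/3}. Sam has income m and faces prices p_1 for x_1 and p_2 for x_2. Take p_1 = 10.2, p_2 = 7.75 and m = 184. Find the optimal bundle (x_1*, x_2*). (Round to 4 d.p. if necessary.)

MRS = (1/2)·(x_2−6)/(x_1−6). Tangency with p_1/p_2 gives x_2−6 = 2·(p_1/p_2)·(x_1−6).
After buying the subsistence bundle (6, 6), a share 1/3 of the remaining income goes to x_1: x_1* = 6 + 1/3·(m − 6p_1 − 6p_2)/p_1.
Discretionary income = 184 − 6·10.2 − 6·7.75 = 76.3; x_1* = 6 + 1/3·76.3/10.2 = 8.4935; x_2* = 6 + 2/3·76.3/7.75 = 12.5634.

x_1* = 8.4935, x_2* = 12.5634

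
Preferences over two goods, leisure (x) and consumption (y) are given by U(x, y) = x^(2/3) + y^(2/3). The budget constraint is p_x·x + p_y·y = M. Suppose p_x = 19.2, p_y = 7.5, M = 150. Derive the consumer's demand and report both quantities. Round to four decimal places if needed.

MRS = MU_x/MU_y = (y/x)^(1/3). Set equal to p_x/p_y.
Solve for the ratio: y/x = [p_x/p_y]^(3).
Substitute y = (y/x)·x into the budget: x* = M/(p_x + p_y·(y/x)).
Numerically y/x = 16.777216, so x* = 150/(19.2 + 7.5·16.777216) = 1.0343 and y* = 16.777216·1.0343 = 17.3523.

x* = 1.0343, y* = 17.3523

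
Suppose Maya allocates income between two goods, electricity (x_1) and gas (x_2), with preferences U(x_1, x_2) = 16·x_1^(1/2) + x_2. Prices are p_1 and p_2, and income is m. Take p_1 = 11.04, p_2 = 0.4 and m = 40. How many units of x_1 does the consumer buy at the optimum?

Set MRS = p_1/p_2: 8·x_1^(−1/2) = p_1/p_2.
Solve: √x_1 = 8·p_2/p_1, so x_1*(p_1,p_2) = (8·p_2/p_1)², and x_2* = (m − p_1·x_1*)/p_2.
Plugging in: x_1* = (8·0.4/11.04)² = 0.084.

x_1* = 0.084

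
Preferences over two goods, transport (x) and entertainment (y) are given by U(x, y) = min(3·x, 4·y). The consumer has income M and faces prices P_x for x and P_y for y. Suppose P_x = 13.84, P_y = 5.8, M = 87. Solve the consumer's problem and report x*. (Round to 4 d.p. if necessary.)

With perfect complements, no substitution: consume in ratio x:y = 4:3.
Budget: P_x·x + P_y·(3/4)·x = M, so (4·P_x + 3·P_y)·x = 4·M.
Demand: x*(P_x,P_y,M) = 4·M/(4·P_x + 3·P_y), y* = 3·M/(4·P_x + 3·P_y).
Here 4·13.84 + 3·5.8 = 72.76, giving x* = 4.7828.

x* = 4.7828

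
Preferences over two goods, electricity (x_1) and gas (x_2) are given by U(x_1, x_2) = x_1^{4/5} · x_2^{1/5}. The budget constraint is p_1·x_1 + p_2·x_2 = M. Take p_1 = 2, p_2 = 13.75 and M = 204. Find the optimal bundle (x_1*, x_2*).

At p_1=2, p_2=13.75, M=204: x_1* = 0.8·204/2 = 81.6, x_2* = 2.9673.

x_1* = 81.6, x_2* = 2.9673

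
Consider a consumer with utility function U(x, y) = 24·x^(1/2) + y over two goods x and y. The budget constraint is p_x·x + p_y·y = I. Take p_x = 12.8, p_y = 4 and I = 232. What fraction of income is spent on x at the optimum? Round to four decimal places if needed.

MU_x = 12/√x, MU_y = 1. Tangency: 12/√x = p_x/p_y.
Solve: √x = 12·p_y/p_x, so x*(p_x,p_y) = (12·p_y/p_x)², and y* = (I − p_x·x*)/p_y.
Plugging in: x* = (12·4/12.8)² = 14.0625, y* = 13.
Expenditure on x: 12.8·14.0625 = 180; share = 0.7759.

share on x = 0.7759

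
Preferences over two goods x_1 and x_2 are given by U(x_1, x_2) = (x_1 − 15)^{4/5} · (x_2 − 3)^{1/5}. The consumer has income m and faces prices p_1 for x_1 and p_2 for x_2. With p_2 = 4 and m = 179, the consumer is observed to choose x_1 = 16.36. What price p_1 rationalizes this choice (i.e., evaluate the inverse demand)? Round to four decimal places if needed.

MRS = 4·(x_2−3)/(x_1−15). Tangency with p_1/p_2 gives x_2−3 = (1/4)·(p_1/p_2)·(x_1−15).
Substituting into the budget: x_1* = 15 + 0.8·(m − 15·p_1 − 3·p_2)/p_1, and x_2* = 3 + 0.2·(…)/p_2.
Set x_1* = 16.36 in the demand function and solve for p_1: p_1 = 10.

p_1 = 10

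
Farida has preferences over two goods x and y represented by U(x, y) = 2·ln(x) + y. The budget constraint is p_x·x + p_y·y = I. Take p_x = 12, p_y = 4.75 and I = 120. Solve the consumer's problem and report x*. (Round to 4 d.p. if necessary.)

x* = 0.7917

Set MRS = p_x/p_y: (2/x)/1 = p_x/p_y.
So x*(p_x,p_y) = 2·p_y/p_x, independent of income; and y* = (I − 2·p_y)/p_y.
At the given prices: x* = 2·4.75/12 = 0.7917.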